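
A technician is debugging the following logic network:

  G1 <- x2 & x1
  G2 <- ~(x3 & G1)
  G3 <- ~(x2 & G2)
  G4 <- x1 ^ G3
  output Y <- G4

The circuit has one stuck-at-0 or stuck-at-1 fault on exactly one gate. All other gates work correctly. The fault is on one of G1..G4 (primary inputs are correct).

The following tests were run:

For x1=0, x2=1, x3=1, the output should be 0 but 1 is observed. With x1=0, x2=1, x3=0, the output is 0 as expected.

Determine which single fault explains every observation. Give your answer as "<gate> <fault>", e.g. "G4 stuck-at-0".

Fault-free values for test 1 (x1=0, x2=1, x3=1): G1=0, G2=1, G3=0, G4=0, giving Y=0. Observed 1.
Test 1: faults giving observed 1 are {G1 stuck-at-1, G2 stuck-at-0, G3 stuck-at-1, G4 stuck-at-1}.
Test 2 (x1=0, x2=1, x3=0): fault-free G1=0, G2=1, G3=0, G4=0 → 0; observed 0. Eliminates G2 stuck-at-0, G3 stuck-at-1, G4 stuck-at-1.
Only G1 stuck-at-1 is consistent with every test.

G1 stuck-at-1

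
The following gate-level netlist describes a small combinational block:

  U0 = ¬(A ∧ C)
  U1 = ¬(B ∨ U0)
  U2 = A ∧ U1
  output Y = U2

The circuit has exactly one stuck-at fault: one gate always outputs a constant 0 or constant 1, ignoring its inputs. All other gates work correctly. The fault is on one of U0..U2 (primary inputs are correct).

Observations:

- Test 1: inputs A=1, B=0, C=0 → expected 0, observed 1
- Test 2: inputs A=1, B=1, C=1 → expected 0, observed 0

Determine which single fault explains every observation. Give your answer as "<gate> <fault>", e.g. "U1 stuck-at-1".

Fault-free values for test 1 (A=1, B=0, C=0): U0=1, U1=0, U2=0, giving Y=0. Observed 1.
Test 1: faults giving observed 1 are {U0 stuck-at-0, U1 stuck-at-1, U2 stuck-at-1}.
Test 2 (A=1, B=1, C=1): fault-free U0=0, U1=0, U2=0 → 0; observed 0. Eliminates U1 stuck-at-1, U2 stuck-at-1.
Only U0 stuck-at-0 is consistent with every test.

U0 stuck-at-0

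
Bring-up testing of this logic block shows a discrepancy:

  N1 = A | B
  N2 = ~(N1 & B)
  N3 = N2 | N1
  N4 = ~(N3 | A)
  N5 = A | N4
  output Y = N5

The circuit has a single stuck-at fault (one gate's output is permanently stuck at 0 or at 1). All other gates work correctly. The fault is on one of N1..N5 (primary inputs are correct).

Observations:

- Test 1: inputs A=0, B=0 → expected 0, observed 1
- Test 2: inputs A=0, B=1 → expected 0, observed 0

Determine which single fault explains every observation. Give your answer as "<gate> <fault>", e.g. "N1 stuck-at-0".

Fault-free values for test 1 (A=0, B=0): N1=0, N2=1, N3=1, N4=0, N5=0, giving Y=0. Observed 1.
Test 1: faults giving observed 1 are {N2 stuck-at-0, N3 stuck-at-0, N4 stuck-at-1, N5 stuck-at-1}.
Test 2 (A=0, B=1): fault-free N1=1, N2=0, N3=1, N4=0, N5=0 → 0; observed 0. Eliminates N3 stuck-at-0, N4 stuck-at-1, N5 stuck-at-1.
Only N2 stuck-at-0 is consistent with every test.

N2 stuck-at-0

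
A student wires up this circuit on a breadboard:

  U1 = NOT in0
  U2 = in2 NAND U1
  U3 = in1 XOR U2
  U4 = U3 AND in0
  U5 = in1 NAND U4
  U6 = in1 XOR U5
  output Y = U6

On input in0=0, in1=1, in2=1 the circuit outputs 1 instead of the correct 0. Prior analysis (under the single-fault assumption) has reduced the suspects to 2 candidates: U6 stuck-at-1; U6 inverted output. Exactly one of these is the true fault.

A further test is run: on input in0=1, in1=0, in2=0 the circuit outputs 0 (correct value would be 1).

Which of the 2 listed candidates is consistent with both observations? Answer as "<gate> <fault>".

Evaluate each candidate on input in0=1, in1=0, in2=0:
  U6 stuck-at-1: U1=0, U2=1, U3=1, U4=1, U5=1, U6=1 [stuck-at-1] → 1 — eliminated
  U6 inverted output: U1=0, U2=1, U3=1, U4=1, U5=1, U6=0 [inverted output] → 0 — matches
Only U6 inverted output reproduces the observed 0.

U6 inverted output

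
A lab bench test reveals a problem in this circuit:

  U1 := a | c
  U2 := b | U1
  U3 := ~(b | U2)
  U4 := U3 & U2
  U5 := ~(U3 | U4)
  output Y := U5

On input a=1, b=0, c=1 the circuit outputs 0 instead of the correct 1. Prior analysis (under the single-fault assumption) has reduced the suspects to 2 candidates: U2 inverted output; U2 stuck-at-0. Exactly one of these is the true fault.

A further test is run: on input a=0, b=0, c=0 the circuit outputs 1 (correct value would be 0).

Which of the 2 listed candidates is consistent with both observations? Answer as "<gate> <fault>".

Evaluate each candidate on input a=0, b=0, c=0:
  U2 inverted output: U1=0, U2=1 [inverted output], U3=0, U4=0, U5=1 → 1 — matches
  U2 stuck-at-0: U1=0, U2=0 [stuck-at-0], U3=1, U4=0, U5=0 → 0 — eliminated
Only U2 inverted output reproduces the observed 1.

U2 inverted output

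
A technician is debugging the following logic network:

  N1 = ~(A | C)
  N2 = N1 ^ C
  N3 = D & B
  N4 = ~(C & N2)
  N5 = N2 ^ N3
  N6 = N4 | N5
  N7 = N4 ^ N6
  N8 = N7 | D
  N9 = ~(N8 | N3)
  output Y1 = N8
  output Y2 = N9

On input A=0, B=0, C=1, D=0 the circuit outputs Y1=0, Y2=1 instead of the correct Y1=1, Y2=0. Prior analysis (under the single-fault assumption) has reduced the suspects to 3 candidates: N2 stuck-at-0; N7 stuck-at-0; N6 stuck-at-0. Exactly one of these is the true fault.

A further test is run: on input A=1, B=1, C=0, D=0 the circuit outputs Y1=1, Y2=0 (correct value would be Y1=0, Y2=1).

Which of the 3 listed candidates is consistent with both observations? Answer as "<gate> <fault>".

Evaluate each candidate on input A=1, B=1, C=0, D=0:
  N2 stuck-at-0: N1=0, N2=0 [stuck-at-0], N3=0, N4=1, N5=0, N6=1, N7=0, N8=0, N9=1 → Y1=0, Y2=1 — eliminated
  N7 stuck-at-0: N1=0, N2=0, N3=0, N4=1, N5=0, N6=1, N7=0 [stuck-at-0], N8=0, N9=1 → Y1=0, Y2=1 — eliminated
  N6 stuck-at-0: N1=0, N2=0, N3=0, N4=1, N5=0, N6=0 [stuck-at-0], N7=1, N8=1, N9=0 → Y1=1, Y2=0 — matches
Only N6 stuck-at-0 reproduces the observed Y1=1, Y2=0.

N6 stuck-at-0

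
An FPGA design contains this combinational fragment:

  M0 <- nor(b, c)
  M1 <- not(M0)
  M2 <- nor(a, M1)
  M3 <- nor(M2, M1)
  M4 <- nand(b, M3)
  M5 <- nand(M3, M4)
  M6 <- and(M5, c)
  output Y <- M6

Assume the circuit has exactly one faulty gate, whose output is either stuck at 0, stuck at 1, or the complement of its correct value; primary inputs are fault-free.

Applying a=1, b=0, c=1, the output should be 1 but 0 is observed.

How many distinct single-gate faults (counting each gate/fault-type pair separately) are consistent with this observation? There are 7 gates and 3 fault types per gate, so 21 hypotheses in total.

10

Fault-free: M0=0, M1=1, M2=0, M3=0, M4=1, M5=1, M6=1 → 1. Observed 0.
  M0: stuck-at-1, inverted output ✓; others ✗
  M1: stuck-at-0, inverted output ✓; others ✗
  M2: none of the 3 fault types match ✗
  M3: stuck-at-1, inverted output ✓; others ✗
  M4: none of the 3 fault types match ✗
  M5: stuck-at-0, inverted output ✓; others ✗
  M6: stuck-at-0, inverted output ✓; others ✗
Consistent faults: {M0 stuck-at-1, M0 inverted output, M1 stuck-at-0, M1 inverted output, M3 stuck-at-1, M3 inverted output, M5 stuck-at-0, M5 inverted output, M6 stuck-at-0, M6 inverted output} — 10 in all.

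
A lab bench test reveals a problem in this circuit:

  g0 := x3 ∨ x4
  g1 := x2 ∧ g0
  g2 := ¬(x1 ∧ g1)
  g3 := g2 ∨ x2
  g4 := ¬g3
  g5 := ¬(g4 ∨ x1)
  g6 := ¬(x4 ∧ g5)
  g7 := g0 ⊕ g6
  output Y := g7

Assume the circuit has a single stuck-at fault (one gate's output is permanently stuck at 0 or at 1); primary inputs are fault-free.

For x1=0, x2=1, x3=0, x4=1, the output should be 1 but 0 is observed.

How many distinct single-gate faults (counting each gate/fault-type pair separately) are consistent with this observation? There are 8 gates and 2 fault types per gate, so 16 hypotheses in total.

6

Fault-free: g0=1, g1=1, g2=1, g3=1, g4=0, g5=1, g6=0, g7=1 → 1. Observed 0.
  g0: stuck-at-0 ✓; others ✗
  g1: none of the 2 fault types match ✗
  g2: none of the 2 fault types match ✗
  g3: stuck-at-0 ✓; others ✗
  g4: stuck-at-1 ✓; others ✗
  g5: stuck-at-0 ✓; others ✗
  g6: stuck-at-1 ✓; others ✗
  g7: stuck-at-0 ✓; others ✗
Consistent faults: {g0 stuck-at-0, g3 stuck-at-0, g4 stuck-at-1, g5 stuck-at-0, g6 stuck-at-1, g7 stuck-at-0} — 6 in all.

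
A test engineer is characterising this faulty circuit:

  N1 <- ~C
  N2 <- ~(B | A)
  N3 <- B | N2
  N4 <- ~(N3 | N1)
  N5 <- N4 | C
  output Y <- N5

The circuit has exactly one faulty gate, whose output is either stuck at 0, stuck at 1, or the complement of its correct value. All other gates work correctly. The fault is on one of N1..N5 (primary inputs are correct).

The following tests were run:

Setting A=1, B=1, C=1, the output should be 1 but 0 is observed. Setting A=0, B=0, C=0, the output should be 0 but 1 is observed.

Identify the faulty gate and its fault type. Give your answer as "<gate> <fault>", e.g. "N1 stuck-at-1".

Fault-free values for test 1 (A=1, B=1, C=1): N1=0, N2=0, N3=1, N4=0, N5=1, giving Y=1. Observed 0.
Test 1: faults giving observed 0 are {N5 stuck-at-0, N5 inverted output}.
Test 2 (A=0, B=0, C=0): fault-free N1=1, N2=1, N3=1, N4=0, N5=0 → 0; observed 1. Eliminates N5 stuck-at-0.
Only N5 inverted output is consistent with every test.

N5 inverted output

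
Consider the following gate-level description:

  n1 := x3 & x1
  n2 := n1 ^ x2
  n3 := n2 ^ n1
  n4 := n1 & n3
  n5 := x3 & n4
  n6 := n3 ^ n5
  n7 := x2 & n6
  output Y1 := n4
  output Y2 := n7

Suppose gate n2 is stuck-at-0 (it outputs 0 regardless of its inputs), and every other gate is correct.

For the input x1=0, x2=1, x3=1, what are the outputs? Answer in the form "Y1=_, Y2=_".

Propagate with n2 forced: n1=0, n2=0 [stuck-at-0], n3=0, n4=0, n5=0, n6=0, n7=0.
So the outputs are Y1=0, Y2=0. (Without the fault they would be Y1=0, Y2=1.)

Y1=0, Y2=0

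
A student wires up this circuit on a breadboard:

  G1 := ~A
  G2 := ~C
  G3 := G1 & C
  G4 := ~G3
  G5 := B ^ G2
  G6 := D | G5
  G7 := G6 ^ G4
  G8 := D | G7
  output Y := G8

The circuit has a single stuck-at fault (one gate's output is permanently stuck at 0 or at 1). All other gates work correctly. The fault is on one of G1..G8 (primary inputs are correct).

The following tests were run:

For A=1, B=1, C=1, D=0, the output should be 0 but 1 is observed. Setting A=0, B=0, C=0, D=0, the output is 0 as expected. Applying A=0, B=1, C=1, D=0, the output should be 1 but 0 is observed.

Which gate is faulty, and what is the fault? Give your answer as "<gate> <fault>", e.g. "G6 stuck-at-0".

Fault-free values for test 1 (A=1, B=1, C=1, D=0): G1=0, G2=0, G3=0, G4=1, G5=1, G6=1, G7=0, G8=0, giving Y=0. Observed 1.
Test 1: faults giving observed 1 are {G1 stuck-at-1, G2 stuck-at-1, G3 stuck-at-1, G4 stuck-at-0, G5 stuck-at-0, G6 stuck-at-0, G7 stuck-at-1, G8 stuck-at-1}.
Test 2 (A=0, B=0, C=0, D=0): fault-free G1=1, G2=1, G3=0, G4=1, G5=1, G6=1, G7=0, G8=0 → 0; observed 0. Eliminates G3 stuck-at-1, G4 stuck-at-0, G5 stuck-at-0, G6 stuck-at-0, G7 stuck-at-1, G8 stuck-at-1.
Test 3 (A=0, B=1, C=1, D=0): fault-free G1=1, G2=0, G3=1, G4=0, G5=1, G6=1, G7=1, G8=1 → 1; observed 0. Eliminates G1 stuck-at-1.
Only G2 stuck-at-1 is consistent with every test.

G2 stuck-at-1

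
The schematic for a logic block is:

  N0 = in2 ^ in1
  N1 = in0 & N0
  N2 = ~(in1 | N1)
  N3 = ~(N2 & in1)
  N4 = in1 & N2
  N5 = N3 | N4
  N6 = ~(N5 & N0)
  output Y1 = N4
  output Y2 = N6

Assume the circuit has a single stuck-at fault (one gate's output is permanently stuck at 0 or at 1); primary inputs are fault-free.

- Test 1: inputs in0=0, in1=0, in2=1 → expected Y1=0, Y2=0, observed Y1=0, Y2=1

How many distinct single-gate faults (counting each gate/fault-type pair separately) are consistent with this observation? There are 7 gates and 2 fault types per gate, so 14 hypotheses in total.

4

Fault-free: N0=1, N1=0, N2=1, N3=1, N4=0, N5=1, N6=0 → Y1=0, Y2=0. Observed Y1=0, Y2=1.
  N0 stuck-at-0: output Y1=0, Y2=1 ✓
  N0 stuck-at-1: output Y1=0, Y2=0 ✗
  N1 stuck-at-0: output Y1=0, Y2=0 ✗
  N1 stuck-at-1: output Y1=0, Y2=0 ✗
  N2 stuck-at-0: output Y1=0, Y2=0 ✗
  N2 stuck-at-1: output Y1=0, Y2=0 ✗
  N3 stuck-at-0: output Y1=0, Y2=1 ✓
  N3 stuck-at-1: output Y1=0, Y2=0 ✗
  N4 stuck-at-0: output Y1=0, Y2=0 ✗
  N4 stuck-at-1: output Y1=1, Y2=0 ✗
  N5 stuck-at-0: output Y1=0, Y2=1 ✓
  N5 stuck-at-1: output Y1=0, Y2=0 ✗
  N6 stuck-at-0: output Y1=0, Y2=0 ✗
  N6 stuck-at-1: output Y1=0, Y2=1 ✓
Consistent faults: {N0 stuck-at-0, N3 stuck-at-0, N5 stuck-at-0, N6 stuck-at-1} — 4 in all.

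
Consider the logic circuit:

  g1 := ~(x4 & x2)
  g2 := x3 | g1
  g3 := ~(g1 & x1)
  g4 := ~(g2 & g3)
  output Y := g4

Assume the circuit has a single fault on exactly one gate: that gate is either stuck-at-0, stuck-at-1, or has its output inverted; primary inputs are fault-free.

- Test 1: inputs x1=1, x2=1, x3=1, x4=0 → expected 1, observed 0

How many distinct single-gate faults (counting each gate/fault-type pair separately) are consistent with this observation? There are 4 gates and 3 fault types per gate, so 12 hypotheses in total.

Fault-free: g1=1, g2=1, g3=0, g4=1 → 1. Observed 0.
  g1 stuck-at-0: output 0 ✓
  g1 stuck-at-1: output 1 ✗
  g1 inverted output: output 0 ✓
  g2 stuck-at-0: output 1 ✗
  g2 stuck-at-1: output 1 ✗
  g2 inverted output: output 1 ✗
  g3 stuck-at-0: output 1 ✗
  g3 stuck-at-1: output 0 ✓
  g3 inverted output: output 0 ✓
  g4 stuck-at-0: output 0 ✓
  g4 stuck-at-1: output 1 ✗
  g4 inverted output: output 0 ✓
Consistent faults: {g1 stuck-at-0, g1 inverted output, g3 stuck-at-1, g3 inverted output, g4 stuck-at-0, g4 inverted output} — 6 in all.

6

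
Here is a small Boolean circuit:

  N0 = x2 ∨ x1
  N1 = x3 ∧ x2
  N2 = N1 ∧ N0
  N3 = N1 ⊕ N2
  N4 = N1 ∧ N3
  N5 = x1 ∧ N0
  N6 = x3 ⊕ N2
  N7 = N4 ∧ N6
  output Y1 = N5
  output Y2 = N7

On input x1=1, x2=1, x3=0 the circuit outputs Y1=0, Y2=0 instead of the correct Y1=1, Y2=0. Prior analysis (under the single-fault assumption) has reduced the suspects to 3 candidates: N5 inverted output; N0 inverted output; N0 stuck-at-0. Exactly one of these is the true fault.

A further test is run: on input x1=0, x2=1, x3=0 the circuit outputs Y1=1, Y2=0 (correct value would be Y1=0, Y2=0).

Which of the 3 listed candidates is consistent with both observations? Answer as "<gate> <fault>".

N5 inverted output

Evaluate each candidate on input x1=0, x2=1, x3=0:
  N5 inverted output: N0=1, N1=0, N2=0, N3=0, N4=0, N5=1 [inverted output], N6=0, N7=0 → Y1=1, Y2=0 — matches
  N0 inverted output: N0=0 [inverted output], N1=0, N2=0, N3=0, N4=0, N5=0, N6=0, N7=0 → Y1=0, Y2=0 — eliminated
  N0 stuck-at-0: N0=0 [stuck-at-0], N1=0, N2=0, N3=0, N4=0, N5=0, N6=0, N7=0 → Y1=0, Y2=0 — eliminated
Only N5 inverted output reproduces the observed Y1=1, Y2=0.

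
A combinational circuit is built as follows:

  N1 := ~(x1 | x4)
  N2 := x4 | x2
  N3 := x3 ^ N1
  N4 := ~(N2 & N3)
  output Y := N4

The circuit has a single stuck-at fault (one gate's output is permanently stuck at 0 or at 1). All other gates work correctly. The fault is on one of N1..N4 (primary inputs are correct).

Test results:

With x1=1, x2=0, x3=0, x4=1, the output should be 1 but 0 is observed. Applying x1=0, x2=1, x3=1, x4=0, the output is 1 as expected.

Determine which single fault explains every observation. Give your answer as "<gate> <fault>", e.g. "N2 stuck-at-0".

N1 stuck-at-1

Fault-free values for test 1 (x1=1, x2=0, x3=0, x4=1): N1=0, N2=1, N3=0, N4=1, giving Y=1. Observed 0.
Test 1: faults giving observed 0 are {N1 stuck-at-1, N3 stuck-at-1, N4 stuck-at-0}.
Test 2 (x1=0, x2=1, x3=1, x4=0): fault-free N1=1, N2=1, N3=0, N4=1 → 1; observed 1. Eliminates N3 stuck-at-1, N4 stuck-at-0.
Only N1 stuck-at-1 is consistent with every test.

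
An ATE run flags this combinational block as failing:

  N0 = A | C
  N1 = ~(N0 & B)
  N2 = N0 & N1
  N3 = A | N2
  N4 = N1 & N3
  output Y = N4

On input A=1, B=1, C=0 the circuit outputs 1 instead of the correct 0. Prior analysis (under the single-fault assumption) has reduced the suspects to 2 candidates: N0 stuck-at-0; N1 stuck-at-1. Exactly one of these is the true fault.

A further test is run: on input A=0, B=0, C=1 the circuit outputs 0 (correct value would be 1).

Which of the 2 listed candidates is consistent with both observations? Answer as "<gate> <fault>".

N0 stuck-at-0

Evaluate each candidate on input A=0, B=0, C=1:
  N0 stuck-at-0: N0=0 [stuck-at-0], N1=1, N2=0, N3=0, N4=0 → 0 — matches
  N1 stuck-at-1: N0=1, N1=1 [stuck-at-1], N2=1, N3=1, N4=1 → 1 — eliminated
Only N0 stuck-at-0 reproduces the observed 0.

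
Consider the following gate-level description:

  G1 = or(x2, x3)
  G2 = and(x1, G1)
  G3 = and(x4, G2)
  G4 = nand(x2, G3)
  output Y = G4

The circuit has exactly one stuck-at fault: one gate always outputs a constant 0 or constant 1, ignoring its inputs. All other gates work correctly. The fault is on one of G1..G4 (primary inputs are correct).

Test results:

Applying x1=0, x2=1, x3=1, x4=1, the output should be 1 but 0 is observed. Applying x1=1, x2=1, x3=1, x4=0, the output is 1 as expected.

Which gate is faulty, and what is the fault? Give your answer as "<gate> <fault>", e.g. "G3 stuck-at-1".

G2 stuck-at-1

Fault-free values for test 1 (x1=0, x2=1, x3=1, x4=1): G1=1, G2=0, G3=0, G4=1, giving Y=1. Observed 0.
Test 1: faults giving observed 0 are {G2 stuck-at-1, G3 stuck-at-1, G4 stuck-at-0}.
Test 2 (x1=1, x2=1, x3=1, x4=0): fault-free G1=1, G2=1, G3=0, G4=1 → 1; observed 1. Eliminates G3 stuck-at-1, G4 stuck-at-0.
Only G2 stuck-at-1 is consistent with every test.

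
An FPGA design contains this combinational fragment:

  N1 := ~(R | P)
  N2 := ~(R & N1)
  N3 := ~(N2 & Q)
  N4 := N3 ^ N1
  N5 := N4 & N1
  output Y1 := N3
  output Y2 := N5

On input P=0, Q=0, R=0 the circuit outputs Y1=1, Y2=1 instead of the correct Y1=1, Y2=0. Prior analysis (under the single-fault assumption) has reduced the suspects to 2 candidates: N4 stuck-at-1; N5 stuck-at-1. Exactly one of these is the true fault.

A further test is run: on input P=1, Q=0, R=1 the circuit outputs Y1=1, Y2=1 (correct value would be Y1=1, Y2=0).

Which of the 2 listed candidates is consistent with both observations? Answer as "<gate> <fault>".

Evaluate each candidate on input P=1, Q=0, R=1:
  N4 stuck-at-1: N1=0, N2=1, N3=1, N4=1 [stuck-at-1], N5=0 → Y1=1, Y2=0 — eliminated
  N5 stuck-at-1: N1=0, N2=1, N3=1, N4=1, N5=1 [stuck-at-1] → Y1=1, Y2=1 — matches
Only N5 stuck-at-1 reproduces the observed Y1=1, Y2=1.

N5 stuck-at-1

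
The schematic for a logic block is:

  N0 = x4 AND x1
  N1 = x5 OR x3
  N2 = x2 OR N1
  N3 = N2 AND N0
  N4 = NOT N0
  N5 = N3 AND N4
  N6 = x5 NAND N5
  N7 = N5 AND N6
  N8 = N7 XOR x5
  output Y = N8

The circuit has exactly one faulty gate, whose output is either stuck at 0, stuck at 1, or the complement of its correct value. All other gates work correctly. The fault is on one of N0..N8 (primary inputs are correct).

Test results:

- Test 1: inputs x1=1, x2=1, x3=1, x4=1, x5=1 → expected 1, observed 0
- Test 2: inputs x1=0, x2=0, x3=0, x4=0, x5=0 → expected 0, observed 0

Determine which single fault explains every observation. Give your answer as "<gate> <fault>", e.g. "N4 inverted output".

N8 stuck-at-0

Fault-free values for test 1 (x1=1, x2=1, x3=1, x4=1, x5=1): N0=1, N1=1, N2=1, N3=1, N4=0, N5=0, N6=1, N7=0, N8=1, giving Y=1. Observed 0.
Test 1: faults giving observed 0 are {N7 stuck-at-1, N7 inverted output, N8 stuck-at-0, N8 inverted output}.
Test 2 (x1=0, x2=0, x3=0, x4=0, x5=0): fault-free N0=0, N1=0, N2=0, N3=0, N4=1, N5=0, N6=1, N7=0, N8=0 → 0; observed 0. Eliminates N7 stuck-at-1, N7 inverted output, N8 inverted output.
Only N8 stuck-at-0 is consistent with every test.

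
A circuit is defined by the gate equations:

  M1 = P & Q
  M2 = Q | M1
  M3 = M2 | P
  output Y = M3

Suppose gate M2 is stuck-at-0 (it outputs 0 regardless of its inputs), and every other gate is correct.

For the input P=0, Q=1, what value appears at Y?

0

Propagate with M2 forced: M1=0, M2=0 [stuck-at-0], M3=0.
So Y = 0. (Without the fault it would be 1.)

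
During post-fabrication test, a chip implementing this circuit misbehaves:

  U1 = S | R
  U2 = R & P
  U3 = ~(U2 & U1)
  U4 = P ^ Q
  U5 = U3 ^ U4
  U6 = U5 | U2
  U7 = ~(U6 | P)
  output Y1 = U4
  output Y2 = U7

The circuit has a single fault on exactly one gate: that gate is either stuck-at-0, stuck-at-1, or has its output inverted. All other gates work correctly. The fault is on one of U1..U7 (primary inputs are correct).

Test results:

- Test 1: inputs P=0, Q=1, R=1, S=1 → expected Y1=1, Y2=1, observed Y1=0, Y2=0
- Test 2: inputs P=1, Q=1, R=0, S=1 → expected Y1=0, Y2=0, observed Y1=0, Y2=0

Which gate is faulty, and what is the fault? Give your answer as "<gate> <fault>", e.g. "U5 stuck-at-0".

U4 stuck-at-0

Fault-free values for test 1 (P=0, Q=1, R=1, S=1): U1=1, U2=0, U3=1, U4=1, U5=0, U6=0, U7=1, giving Y1=1, Y2=1. Observed Y1=0, Y2=0.
Test 1: faults giving observed Y1=0, Y2=0 are {U4 stuck-at-0, U4 inverted output}.
Test 2 (P=1, Q=1, R=0, S=1): fault-free U1=1, U2=0, U3=1, U4=0, U5=1, U6=1, U7=0 → Y1=0, Y2=0; observed Y1=0, Y2=0. Eliminates U4 inverted output.
Only U4 stuck-at-0 is consistent with every test.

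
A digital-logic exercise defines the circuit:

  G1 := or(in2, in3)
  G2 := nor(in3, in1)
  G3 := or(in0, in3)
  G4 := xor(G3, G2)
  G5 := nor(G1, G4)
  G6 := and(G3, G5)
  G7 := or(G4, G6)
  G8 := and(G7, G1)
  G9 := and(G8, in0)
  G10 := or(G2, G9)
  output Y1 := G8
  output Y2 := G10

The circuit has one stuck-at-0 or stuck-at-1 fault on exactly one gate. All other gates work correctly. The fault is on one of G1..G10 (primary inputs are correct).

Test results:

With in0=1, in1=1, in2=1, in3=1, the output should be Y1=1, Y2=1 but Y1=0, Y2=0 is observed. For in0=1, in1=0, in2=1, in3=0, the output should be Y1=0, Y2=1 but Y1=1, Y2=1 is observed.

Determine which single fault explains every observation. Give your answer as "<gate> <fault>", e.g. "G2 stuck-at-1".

G3 stuck-at-0

Fault-free values for test 1 (in0=1, in1=1, in2=1, in3=1): G1=1, G2=0, G3=1, G4=1, G5=0, G6=0, G7=1, G8=1, G9=1, G10=1, giving Y1=1, Y2=1. Observed Y1=0, Y2=0.
Test 1: faults giving observed Y1=0, Y2=0 are {G1 stuck-at-0, G3 stuck-at-0, G4 stuck-at-0, G7 stuck-at-0, G8 stuck-at-0}.
Test 2 (in0=1, in1=0, in2=1, in3=0): fault-free G1=1, G2=1, G3=1, G4=0, G5=0, G6=0, G7=0, G8=0, G9=0, G10=1 → Y1=0, Y2=1; observed Y1=1, Y2=1. Eliminates G1 stuck-at-0, G4 stuck-at-0, G7 stuck-at-0, G8 stuck-at-0.
Only G3 stuck-at-0 is consistent with every test.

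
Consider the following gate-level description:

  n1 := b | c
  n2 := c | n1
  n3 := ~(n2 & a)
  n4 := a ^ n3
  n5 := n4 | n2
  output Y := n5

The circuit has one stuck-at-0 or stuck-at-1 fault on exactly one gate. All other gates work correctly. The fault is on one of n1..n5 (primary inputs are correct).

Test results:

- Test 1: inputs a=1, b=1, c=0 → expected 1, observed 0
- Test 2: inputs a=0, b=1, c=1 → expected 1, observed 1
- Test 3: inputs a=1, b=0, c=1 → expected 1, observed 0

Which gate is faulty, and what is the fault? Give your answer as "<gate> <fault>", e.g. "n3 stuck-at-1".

Fault-free values for test 1 (a=1, b=1, c=0): n1=1, n2=1, n3=0, n4=1, n5=1, giving Y=1. Observed 0.
Test 1: faults giving observed 0 are {n1 stuck-at-0, n2 stuck-at-0, n5 stuck-at-0}.
Test 2 (a=0, b=1, c=1): fault-free n1=1, n2=1, n3=1, n4=1, n5=1 → 1; observed 1. Eliminates n5 stuck-at-0.
Test 3 (a=1, b=0, c=1): fault-free n1=1, n2=1, n3=0, n4=1, n5=1 → 1; observed 0. Eliminates n1 stuck-at-0.
Only n2 stuck-at-0 is consistent with every test.

n2 stuck-at-0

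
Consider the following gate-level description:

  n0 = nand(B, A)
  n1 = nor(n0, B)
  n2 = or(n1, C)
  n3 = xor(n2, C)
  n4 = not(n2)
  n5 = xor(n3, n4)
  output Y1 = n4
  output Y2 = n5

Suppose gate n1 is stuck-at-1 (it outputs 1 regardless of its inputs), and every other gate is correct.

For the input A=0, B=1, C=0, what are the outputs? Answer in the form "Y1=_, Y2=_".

Propagate with n1 forced: n0=1, n1=1 [stuck-at-1], n2=1, n3=1, n4=0, n5=1.
So the outputs are Y1=0, Y2=1. (Without the fault they would be Y1=1, Y2=1.)

Y1=0, Y2=1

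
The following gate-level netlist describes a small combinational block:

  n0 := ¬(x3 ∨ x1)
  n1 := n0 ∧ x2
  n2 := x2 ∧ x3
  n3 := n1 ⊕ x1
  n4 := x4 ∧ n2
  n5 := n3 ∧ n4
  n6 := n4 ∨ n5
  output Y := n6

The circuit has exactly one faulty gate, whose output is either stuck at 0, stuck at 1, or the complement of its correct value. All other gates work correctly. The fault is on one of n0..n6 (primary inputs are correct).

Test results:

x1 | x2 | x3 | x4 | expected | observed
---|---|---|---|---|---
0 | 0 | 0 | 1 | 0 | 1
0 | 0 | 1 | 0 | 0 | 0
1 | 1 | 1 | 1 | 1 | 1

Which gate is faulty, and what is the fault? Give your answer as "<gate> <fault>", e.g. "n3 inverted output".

n2 stuck-at-1

Fault-free values for test 1 (x1=0, x2=0, x3=0, x4=1): n0=1, n1=0, n2=0, n3=0, n4=0, n5=0, n6=0, giving Y=0. Observed 1.
Test 1: faults giving observed 1 are {n2 stuck-at-1, n2 inverted output, n4 stuck-at-1, n4 inverted output, n5 stuck-at-1, n5 inverted output, n6 stuck-at-1, n6 inverted output}.
Test 2 (x1=0, x2=0, x3=1, x4=0): fault-free n0=0, n1=0, n2=0, n3=0, n4=0, n5=0, n6=0 → 0; observed 0. Eliminates n4 stuck-at-1, n4 inverted output, n5 stuck-at-1, n5 inverted output, n6 stuck-at-1, n6 inverted output.
Test 3 (x1=1, x2=1, x3=1, x4=1): fault-free n0=0, n1=0, n2=1, n3=1, n4=1, n5=1, n6=1 → 1; observed 1. Eliminates n2 inverted output.
Only n2 stuck-at-1 is consistent with every test.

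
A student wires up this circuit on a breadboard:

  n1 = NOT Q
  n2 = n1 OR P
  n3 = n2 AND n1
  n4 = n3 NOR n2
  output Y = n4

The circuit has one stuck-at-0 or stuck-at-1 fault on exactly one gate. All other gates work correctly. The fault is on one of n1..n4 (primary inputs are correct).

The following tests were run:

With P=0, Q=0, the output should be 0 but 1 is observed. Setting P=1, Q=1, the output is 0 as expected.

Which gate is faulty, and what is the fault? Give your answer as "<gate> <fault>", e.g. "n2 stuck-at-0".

Fault-free values for test 1 (P=0, Q=0): n1=1, n2=1, n3=1, n4=0, giving Y=0. Observed 1.
Test 1: faults giving observed 1 are {n1 stuck-at-0, n2 stuck-at-0, n4 stuck-at-1}.
Test 2 (P=1, Q=1): fault-free n1=0, n2=1, n3=0, n4=0 → 0; observed 0. Eliminates n2 stuck-at-0, n4 stuck-at-1.
Only n1 stuck-at-0 is consistent with every test.

n1 stuck-at-0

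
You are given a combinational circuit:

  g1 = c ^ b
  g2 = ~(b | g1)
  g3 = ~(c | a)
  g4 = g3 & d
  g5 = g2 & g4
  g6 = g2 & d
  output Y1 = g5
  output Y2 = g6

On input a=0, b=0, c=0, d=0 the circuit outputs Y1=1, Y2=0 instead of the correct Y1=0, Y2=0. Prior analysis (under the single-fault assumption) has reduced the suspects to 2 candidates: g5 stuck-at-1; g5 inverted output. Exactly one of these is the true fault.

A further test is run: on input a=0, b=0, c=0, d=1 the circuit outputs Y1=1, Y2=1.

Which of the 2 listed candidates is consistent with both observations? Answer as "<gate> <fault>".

Evaluate each candidate on input a=0, b=0, c=0, d=1:
  g5 stuck-at-1: g1=0, g2=1, g3=1, g4=1, g5=1 [stuck-at-1], g6=1 → Y1=1, Y2=1 — matches
  g5 inverted output: g1=0, g2=1, g3=1, g4=1, g5=0 [inverted output], g6=1 → Y1=0, Y2=1 — eliminated
Only g5 stuck-at-1 reproduces the observed Y1=1, Y2=1.

g5 stuck-at-1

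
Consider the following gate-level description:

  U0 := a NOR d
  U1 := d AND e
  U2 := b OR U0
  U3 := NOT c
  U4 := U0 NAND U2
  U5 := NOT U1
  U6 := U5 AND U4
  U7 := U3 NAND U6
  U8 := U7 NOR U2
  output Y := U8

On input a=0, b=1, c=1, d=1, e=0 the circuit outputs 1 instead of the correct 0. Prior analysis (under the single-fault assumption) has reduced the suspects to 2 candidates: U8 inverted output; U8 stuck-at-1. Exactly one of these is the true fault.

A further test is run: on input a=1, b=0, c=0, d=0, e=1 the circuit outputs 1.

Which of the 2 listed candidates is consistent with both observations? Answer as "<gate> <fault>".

Evaluate each candidate on input a=1, b=0, c=0, d=0, e=1:
  U8 inverted output: U0=0, U1=0, U2=0, U3=1, U4=1, U5=1, U6=1, U7=0, U8=0 [inverted output] → 0 — eliminated
  U8 stuck-at-1: U0=0, U1=0, U2=0, U3=1, U4=1, U5=1, U6=1, U7=0, U8=1 [stuck-at-1] → 1 — matches
Only U8 stuck-at-1 reproduces the observed 1.

U8 stuck-at-1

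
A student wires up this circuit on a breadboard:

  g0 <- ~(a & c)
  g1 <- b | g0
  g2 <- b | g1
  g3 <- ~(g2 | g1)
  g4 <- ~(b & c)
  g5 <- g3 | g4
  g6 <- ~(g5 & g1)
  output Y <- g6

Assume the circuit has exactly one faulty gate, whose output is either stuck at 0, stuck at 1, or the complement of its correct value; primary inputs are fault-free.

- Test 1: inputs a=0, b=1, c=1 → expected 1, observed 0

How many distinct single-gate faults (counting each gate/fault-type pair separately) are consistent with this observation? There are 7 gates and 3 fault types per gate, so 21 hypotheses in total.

Fault-free: g0=1, g1=1, g2=1, g3=0, g4=0, g5=0, g6=1 → 1. Observed 0.
  g0: none of the 3 fault types match ✗
  g1: none of the 3 fault types match ✗
  g2: none of the 3 fault types match ✗
  g3: stuck-at-1, inverted output ✓; others ✗
  g4: stuck-at-1, inverted output ✓; others ✗
  g5: stuck-at-1, inverted output ✓; others ✗
  g6: stuck-at-0, inverted output ✓; others ✗
Consistent faults: {g3 stuck-at-1, g3 inverted output, g4 stuck-at-1, g4 inverted output, g5 stuck-at-1, g5 inverted output, g6 stuck-at-0, g6 inverted output} — 8 in all.

8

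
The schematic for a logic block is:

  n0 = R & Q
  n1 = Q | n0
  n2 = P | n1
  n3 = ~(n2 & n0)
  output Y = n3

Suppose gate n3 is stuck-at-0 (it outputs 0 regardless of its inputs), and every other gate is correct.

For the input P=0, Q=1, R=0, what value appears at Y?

0

Propagate with n3 forced: n0=0, n1=1, n2=1, n3=0 [stuck-at-0].
So Y = 0. (Without the fault it would be 1.)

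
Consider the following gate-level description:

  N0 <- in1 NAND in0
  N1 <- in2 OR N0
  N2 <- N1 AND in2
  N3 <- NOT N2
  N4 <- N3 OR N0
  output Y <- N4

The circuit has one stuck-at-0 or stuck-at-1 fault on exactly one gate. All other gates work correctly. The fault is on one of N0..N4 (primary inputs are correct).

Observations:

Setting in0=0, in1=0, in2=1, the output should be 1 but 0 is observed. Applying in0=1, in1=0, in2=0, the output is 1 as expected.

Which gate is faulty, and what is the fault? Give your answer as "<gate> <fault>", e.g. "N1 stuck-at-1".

N0 stuck-at-0

Fault-free values for test 1 (in0=0, in1=0, in2=1): N0=1, N1=1, N2=1, N3=0, N4=1, giving Y=1. Observed 0.
Test 1: faults giving observed 0 are {N0 stuck-at-0, N4 stuck-at-0}.
Test 2 (in0=1, in1=0, in2=0): fault-free N0=1, N1=1, N2=0, N3=1, N4=1 → 1; observed 1. Eliminates N4 stuck-at-0.
Only N0 stuck-at-0 is consistent with every test.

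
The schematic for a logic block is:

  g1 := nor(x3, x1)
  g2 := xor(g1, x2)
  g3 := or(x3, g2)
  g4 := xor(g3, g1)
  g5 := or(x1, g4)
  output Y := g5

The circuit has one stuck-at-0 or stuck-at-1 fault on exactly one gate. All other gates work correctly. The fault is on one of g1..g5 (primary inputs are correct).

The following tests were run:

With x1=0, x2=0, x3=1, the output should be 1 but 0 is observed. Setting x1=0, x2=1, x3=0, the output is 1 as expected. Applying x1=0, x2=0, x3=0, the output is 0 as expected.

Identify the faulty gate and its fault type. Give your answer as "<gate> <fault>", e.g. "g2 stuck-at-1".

Fault-free values for test 1 (x1=0, x2=0, x3=1): g1=0, g2=0, g3=1, g4=1, g5=1, giving Y=1. Observed 0.
Test 1: faults giving observed 0 are {g1 stuck-at-1, g3 stuck-at-0, g4 stuck-at-0, g5 stuck-at-0}.
Test 2 (x1=0, x2=1, x3=0): fault-free g1=1, g2=0, g3=0, g4=1, g5=1 → 1; observed 1. Eliminates g4 stuck-at-0, g5 stuck-at-0.
Test 3 (x1=0, x2=0, x3=0): fault-free g1=1, g2=1, g3=1, g4=0, g5=0 → 0; observed 0. Eliminates g3 stuck-at-0.
Only g1 stuck-at-1 is consistent with every test.

g1 stuck-at-1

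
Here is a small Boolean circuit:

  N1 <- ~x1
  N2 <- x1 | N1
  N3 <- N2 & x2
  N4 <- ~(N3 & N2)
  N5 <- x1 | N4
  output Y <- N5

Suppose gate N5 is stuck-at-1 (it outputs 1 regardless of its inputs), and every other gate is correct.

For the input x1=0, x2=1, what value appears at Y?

Propagate with N5 forced: N1=1, N2=1, N3=1, N4=0, N5=1 [stuck-at-1].
So Y = 1. (Without the fault it would be 0.)

1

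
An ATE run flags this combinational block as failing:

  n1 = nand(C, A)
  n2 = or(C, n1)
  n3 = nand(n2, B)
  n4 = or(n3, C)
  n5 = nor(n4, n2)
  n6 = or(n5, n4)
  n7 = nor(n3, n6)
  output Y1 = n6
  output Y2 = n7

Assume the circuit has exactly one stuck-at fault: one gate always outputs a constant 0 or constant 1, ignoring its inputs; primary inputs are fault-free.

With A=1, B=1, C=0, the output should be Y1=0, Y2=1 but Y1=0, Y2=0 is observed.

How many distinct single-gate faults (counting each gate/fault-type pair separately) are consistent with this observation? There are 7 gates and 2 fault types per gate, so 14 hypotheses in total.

Fault-free: n1=1, n2=1, n3=0, n4=0, n5=0, n6=0, n7=1 → Y1=0, Y2=1. Observed Y1=0, Y2=0.
  n1 stuck-at-0: output Y1=1, Y2=0 ✗
  n1 stuck-at-1: output Y1=0, Y2=1 ✗
  n2 stuck-at-0: output Y1=1, Y2=0 ✗
  n2 stuck-at-1: output Y1=0, Y2=1 ✗
  n3 stuck-at-0: output Y1=0, Y2=1 ✗
  n3 stuck-at-1: output Y1=1, Y2=0 ✗
  n4 stuck-at-0: output Y1=0, Y2=1 ✗
  n4 stuck-at-1: output Y1=1, Y2=0 ✗
  n5 stuck-at-0: output Y1=0, Y2=1 ✗
  n5 stuck-at-1: output Y1=1, Y2=0 ✗
  n6 stuck-at-0: output Y1=0, Y2=1 ✗
  n6 stuck-at-1: output Y1=1, Y2=0 ✗
  n7 stuck-at-0: output Y1=0, Y2=0 ✓
  n7 stuck-at-1: output Y1=0, Y2=1 ✗
Consistent faults: {n7 stuck-at-0} — 1 in all.

1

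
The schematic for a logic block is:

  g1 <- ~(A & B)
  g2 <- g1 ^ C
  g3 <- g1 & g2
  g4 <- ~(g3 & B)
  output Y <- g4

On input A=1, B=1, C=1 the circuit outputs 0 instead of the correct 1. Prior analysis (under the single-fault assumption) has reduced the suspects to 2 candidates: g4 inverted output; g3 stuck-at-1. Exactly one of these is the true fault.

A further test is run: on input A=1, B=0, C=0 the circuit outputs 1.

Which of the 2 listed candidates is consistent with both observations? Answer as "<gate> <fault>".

Evaluate each candidate on input A=1, B=0, C=0:
  g4 inverted output: g1=1, g2=1, g3=1, g4=0 [inverted output] → 0 — eliminated
  g3 stuck-at-1: g1=1, g2=1, g3=1 [stuck-at-1], g4=1 → 1 — matches
Only g3 stuck-at-1 reproduces the observed 1.

g3 stuck-at-1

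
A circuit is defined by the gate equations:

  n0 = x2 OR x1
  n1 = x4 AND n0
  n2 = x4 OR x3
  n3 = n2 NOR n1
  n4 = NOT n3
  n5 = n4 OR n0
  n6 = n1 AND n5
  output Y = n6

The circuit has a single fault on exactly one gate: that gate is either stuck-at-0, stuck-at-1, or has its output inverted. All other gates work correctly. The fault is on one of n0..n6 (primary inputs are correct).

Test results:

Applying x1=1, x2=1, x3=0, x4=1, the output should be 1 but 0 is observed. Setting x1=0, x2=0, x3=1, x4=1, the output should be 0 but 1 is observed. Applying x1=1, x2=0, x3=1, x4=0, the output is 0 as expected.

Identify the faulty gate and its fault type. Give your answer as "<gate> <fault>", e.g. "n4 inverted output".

Fault-free values for test 1 (x1=1, x2=1, x3=0, x4=1): n0=1, n1=1, n2=1, n3=0, n4=1, n5=1, n6=1, giving Y=1. Observed 0.
Test 1: faults giving observed 0 are {n0 stuck-at-0, n0 inverted output, n1 stuck-at-0, n1 inverted output, n5 stuck-at-0, n5 inverted output, n6 stuck-at-0, n6 inverted output}.
Test 2 (x1=0, x2=0, x3=1, x4=1): fault-free n0=0, n1=0, n2=1, n3=0, n4=1, n5=1, n6=0 → 0; observed 1. Eliminates n0 stuck-at-0, n1 stuck-at-0, n5 stuck-at-0, n5 inverted output, n6 stuck-at-0.
Test 3 (x1=1, x2=0, x3=1, x4=0): fault-free n0=1, n1=0, n2=1, n3=0, n4=1, n5=1, n6=0 → 0; observed 0. Eliminates n1 inverted output, n6 inverted output.
Only n0 inverted output is consistent with every test.

n0 inverted output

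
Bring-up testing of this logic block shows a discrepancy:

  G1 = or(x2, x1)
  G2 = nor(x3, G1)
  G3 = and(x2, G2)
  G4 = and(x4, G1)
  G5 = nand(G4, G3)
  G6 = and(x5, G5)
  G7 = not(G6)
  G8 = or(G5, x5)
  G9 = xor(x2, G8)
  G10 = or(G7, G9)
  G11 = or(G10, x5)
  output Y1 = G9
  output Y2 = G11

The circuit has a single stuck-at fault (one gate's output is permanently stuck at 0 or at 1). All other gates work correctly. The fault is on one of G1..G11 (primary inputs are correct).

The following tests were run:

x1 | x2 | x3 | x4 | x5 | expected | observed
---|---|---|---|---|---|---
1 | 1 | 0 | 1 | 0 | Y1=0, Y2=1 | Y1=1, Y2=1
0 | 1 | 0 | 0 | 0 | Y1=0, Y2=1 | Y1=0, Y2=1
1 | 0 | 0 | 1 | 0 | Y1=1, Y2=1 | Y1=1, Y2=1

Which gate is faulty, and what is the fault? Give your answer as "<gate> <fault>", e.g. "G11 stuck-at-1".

G2 stuck-at-1

Fault-free values for test 1 (x1=1, x2=1, x3=0, x4=1, x5=0): G1=1, G2=0, G3=0, G4=1, G5=1, G6=0, G7=1, G8=1, G9=0, G10=1, G11=1, giving Y1=0, Y2=1. Observed Y1=1, Y2=1.
Test 1: faults giving observed Y1=1, Y2=1 are {G2 stuck-at-1, G3 stuck-at-1, G5 stuck-at-0, G8 stuck-at-0, G9 stuck-at-1}.
Test 2 (x1=0, x2=1, x3=0, x4=0, x5=0): fault-free G1=1, G2=0, G3=0, G4=0, G5=1, G6=0, G7=1, G8=1, G9=0, G10=1, G11=1 → Y1=0, Y2=1; observed Y1=0, Y2=1. Eliminates G5 stuck-at-0, G8 stuck-at-0, G9 stuck-at-1.
Test 3 (x1=1, x2=0, x3=0, x4=1, x5=0): fault-free G1=1, G2=0, G3=0, G4=1, G5=1, G6=0, G7=1, G8=1, G9=1, G10=1, G11=1 → Y1=1, Y2=1; observed Y1=1, Y2=1. Eliminates G3 stuck-at-1.
Only G2 stuck-at-1 is consistent with every test.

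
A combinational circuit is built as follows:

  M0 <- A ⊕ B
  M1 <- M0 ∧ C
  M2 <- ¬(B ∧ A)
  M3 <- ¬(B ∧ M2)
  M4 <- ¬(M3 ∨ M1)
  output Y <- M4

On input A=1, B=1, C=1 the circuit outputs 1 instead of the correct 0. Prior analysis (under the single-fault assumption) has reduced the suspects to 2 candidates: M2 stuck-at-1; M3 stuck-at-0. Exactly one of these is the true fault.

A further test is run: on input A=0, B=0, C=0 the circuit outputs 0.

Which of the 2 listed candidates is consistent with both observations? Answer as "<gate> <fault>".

M2 stuck-at-1

Evaluate each candidate on input A=0, B=0, C=0:
  M2 stuck-at-1: M0=0, M1=0, M2=1 [stuck-at-1], M3=1, M4=0 → 0 — matches
  M3 stuck-at-0: M0=0, M1=0, M2=1, M3=0 [stuck-at-0], M4=1 → 1 — eliminated
Only M2 stuck-at-1 reproduces the observed 0.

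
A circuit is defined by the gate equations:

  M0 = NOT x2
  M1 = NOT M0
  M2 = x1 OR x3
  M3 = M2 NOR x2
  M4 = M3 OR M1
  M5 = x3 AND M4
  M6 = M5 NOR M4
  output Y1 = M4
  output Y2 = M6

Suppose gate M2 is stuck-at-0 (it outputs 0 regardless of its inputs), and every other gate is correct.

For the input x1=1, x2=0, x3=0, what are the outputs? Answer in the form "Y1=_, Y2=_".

Propagate with M2 forced: M0=1, M1=0, M2=0 [stuck-at-0], M3=1, M4=1, M5=0, M6=0.
So the outputs are Y1=1, Y2=0. (Without the fault they would be Y1=0, Y2=1.)

Y1=1, Y2=0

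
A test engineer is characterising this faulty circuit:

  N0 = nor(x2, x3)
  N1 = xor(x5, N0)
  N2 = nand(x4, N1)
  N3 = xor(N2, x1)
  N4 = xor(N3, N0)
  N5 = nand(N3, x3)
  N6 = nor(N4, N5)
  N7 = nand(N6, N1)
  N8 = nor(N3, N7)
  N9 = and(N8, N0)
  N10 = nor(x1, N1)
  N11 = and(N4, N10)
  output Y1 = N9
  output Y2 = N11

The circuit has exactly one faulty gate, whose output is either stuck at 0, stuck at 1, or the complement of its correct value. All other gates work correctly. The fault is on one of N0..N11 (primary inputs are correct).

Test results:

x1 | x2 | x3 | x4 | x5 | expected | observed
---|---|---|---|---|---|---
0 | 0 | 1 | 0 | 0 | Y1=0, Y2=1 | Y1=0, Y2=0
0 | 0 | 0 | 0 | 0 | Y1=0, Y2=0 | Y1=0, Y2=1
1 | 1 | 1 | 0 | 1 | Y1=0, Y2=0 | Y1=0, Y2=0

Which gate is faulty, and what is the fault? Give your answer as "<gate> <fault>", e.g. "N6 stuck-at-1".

Fault-free values for test 1 (x1=0, x2=0, x3=1, x4=0, x5=0): N0=0, N1=0, N2=1, N3=1, N4=1, N5=0, N6=0, N7=1, N8=0, N9=0, N10=1, N11=1, giving Y1=0, Y2=1. Observed Y1=0, Y2=0.
Test 1: faults giving observed Y1=0, Y2=0 are {N0 stuck-at-1, N0 inverted output, N1 stuck-at-1, N1 inverted output, N2 stuck-at-0, N2 inverted output, N3 stuck-at-0, N3 inverted output, N4 stuck-at-0, N4 inverted output, N10 stuck-at-0, N10 inverted output, N11 stuck-at-0, N11 inverted output}.
Test 2 (x1=0, x2=0, x3=0, x4=0, x5=0): fault-free N0=1, N1=1, N2=1, N3=1, N4=0, N5=1, N6=0, N7=1, N8=0, N9=0, N10=0, N11=0 → Y1=0, Y2=0; observed Y1=0, Y2=1. Eliminates N0 stuck-at-1, N1 stuck-at-1, N1 inverted output, N2 stuck-at-0, N2 inverted output, N3 stuck-at-0, N3 inverted output, N4 stuck-at-0, N4 inverted output, N10 stuck-at-0, N10 inverted output, N11 stuck-at-0.
Test 3 (x1=1, x2=1, x3=1, x4=0, x5=1): fault-free N0=0, N1=1, N2=1, N3=0, N4=0, N5=1, N6=0, N7=1, N8=0, N9=0, N10=0, N11=0 → Y1=0, Y2=0; observed Y1=0, Y2=0. Eliminates N11 inverted output.
Only N0 inverted output is consistent with every test.

N0 inverted output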